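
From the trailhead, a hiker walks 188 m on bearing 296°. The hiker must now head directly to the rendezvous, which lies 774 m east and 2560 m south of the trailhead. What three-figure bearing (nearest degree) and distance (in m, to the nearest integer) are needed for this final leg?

Leg 1 (296°, 188 m): east 188 sin 296° = -168.97, north 188 cos 296° = 82.41
Current position: (-168.97, 82.41). Target: (774, -2560). Remaining: Δeast = 942.97, Δnorth = -2642.41.
Bearing = atan2(942.97, -2642.41) mod 360° = 160.36°; distance = √((942.97)² + (-2642.41)²) = 2805.628 m.

160°, 2806 m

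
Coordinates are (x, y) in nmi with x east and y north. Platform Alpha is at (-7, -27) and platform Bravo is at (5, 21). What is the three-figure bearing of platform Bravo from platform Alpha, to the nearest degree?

Δeast = 5 − -7 = 12.00; Δnorth = 21 − -27 = 48.00.
Bearing = atan2(Δeast, Δnorth) mod 360° = 14.04° ≈ 014°.

014°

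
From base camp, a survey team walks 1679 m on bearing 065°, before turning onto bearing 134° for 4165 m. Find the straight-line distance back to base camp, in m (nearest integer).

Leg 1 (065°, 1679 m): east 1679 sin 65° = 1521.69, north 1679 cos 65° = 709.58
Leg 2 (134°, 4165 m): east 4165 sin 134° = 2996.05, north 4165 cos 134° = -2893.25
Net: 4517.74 east, -2183.68 north. Distance = √((4517.74)² + (-2183.68)²) = 5017.811 m.

5018 m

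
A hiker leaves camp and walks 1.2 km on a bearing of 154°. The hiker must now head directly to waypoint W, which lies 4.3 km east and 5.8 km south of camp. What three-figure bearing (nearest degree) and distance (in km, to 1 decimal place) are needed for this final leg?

141°, 6.0 km

Leg 1 (154°, 1.2 km): east 1.2 sin 154° = 0.53, north 1.2 cos 154° = -1.08
Current position: (0.53, -1.08). Target: (4.3, -5.8). Remaining: Δeast = 3.77, Δnorth = -4.72.
Bearing = atan2(3.77, -4.72) mod 360° = 141.36°; distance = √((3.77)² + (-4.72)²) = 6.044 km.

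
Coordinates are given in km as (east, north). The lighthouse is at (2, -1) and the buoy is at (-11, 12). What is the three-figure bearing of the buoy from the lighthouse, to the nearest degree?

Δeast = -11 − 2 = -13.00; Δnorth = 12 − -1 = 13.00.
Bearing = atan2(Δeast, Δnorth) mod 360° = 315.00° ≈ 315°.

315°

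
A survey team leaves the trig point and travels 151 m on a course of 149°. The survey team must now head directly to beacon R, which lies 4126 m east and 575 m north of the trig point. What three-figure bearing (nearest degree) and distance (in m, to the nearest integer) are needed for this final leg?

Leg 1 (149°, 151 m): east 151 sin 149° = 77.77, north 151 cos 149° = -129.43
Current position: (77.77, -129.43). Target: (4126, 575). Remaining: Δeast = 4048.23, Δnorth = 704.43.
Bearing = atan2(4048.23, 704.43) mod 360° = 80.13°; distance = √((4048.23)² + (704.43)²) = 4109.061 m.

080°, 4109 m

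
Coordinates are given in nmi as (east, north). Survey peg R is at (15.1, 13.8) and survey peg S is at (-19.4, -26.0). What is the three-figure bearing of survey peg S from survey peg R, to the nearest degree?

Δeast = -19.4 − 15.1 = -34.50; Δnorth = -26.0 − 13.8 = -39.80.
Bearing = atan2(Δeast, Δnorth) mod 360° = 220.92° ≈ 221°.

221°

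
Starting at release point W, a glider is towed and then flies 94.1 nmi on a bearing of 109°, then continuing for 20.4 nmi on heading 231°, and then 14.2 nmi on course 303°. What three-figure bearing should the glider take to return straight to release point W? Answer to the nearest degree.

300°

Leg 1 (109°, 94.1 nmi): east 94.1 sin 109° = 88.97, north 94.1 cos 109° = -30.64
Leg 2 (231°, 20.4 nmi): east 20.4 sin 231° = -15.85, north 20.4 cos 231° = -12.84
Leg 3 (303°, 14.2 nmi): east 14.2 sin 303° = -11.91, north 14.2 cos 303° = 7.73
Net displacement: 61.21 east, -35.74 north. Direction back to start is (-61.21, 35.74): bearing = atan2(-61.21, 35.74) mod 360° = 300.28° ≈ 300°.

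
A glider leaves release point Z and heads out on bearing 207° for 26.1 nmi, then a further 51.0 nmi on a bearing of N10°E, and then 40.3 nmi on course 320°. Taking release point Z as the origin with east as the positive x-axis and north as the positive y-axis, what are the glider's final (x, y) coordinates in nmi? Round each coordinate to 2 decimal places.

(-28.90, 57.84)

Leg 1 (207°, 26.1 nmi): east 26.1 sin 207° = -11.85, north 26.1 cos 207° = -23.26
Leg 2 (N10°E, 51.0 nmi): east 51.0 sin 10° = 8.86, north 51.0 cos 10° = 50.23
Leg 3 (320°, 40.3 nmi): east 40.3 sin 320° = -25.90, north 40.3 cos 320° = 30.87
Summing: -28.90 nmi east, 57.84 nmi north → (-28.90, 57.84).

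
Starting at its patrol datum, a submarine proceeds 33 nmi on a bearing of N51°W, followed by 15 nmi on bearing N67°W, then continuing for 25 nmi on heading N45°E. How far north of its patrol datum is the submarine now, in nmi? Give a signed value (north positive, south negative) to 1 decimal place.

44.3 nmi

Leg 1 (N51°W, 33 nmi): east 33 sin 309° = -25.65, north 33 cos 309° = 20.77
Leg 2 (N67°W, 15 nmi): east 15 sin 293° = -13.81, north 15 cos 293° = 5.86
Leg 3 (N45°E, 25 nmi): east 25 sin 45° = 17.68, north 25 cos 45° = 17.68
Net north component: 44.31 nmi.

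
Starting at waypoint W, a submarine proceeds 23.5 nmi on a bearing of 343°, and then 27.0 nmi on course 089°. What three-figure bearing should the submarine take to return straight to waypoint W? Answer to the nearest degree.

221°

Leg 1 (343°, 23.5 nmi): east 23.5 sin 343° = -6.87, north 23.5 cos 343° = 22.47
Leg 2 (089°, 27.0 nmi): east 27.0 sin 89° = 27.00, north 27.0 cos 89° = 0.47
Net displacement: 20.13 east, 22.94 north. Direction back to start is (-20.13, -22.94): bearing = atan2(-20.13, -22.94) mod 360° = 221.25° ≈ 221°.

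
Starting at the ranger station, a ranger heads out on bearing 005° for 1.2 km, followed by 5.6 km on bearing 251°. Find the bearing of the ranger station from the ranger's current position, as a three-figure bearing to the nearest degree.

083°

Leg 1 (005°, 1.2 km): east 1.2 sin 5° = 0.10, north 1.2 cos 5° = 1.20
Leg 2 (251°, 5.6 km): east 5.6 sin 251° = -5.29, north 5.6 cos 251° = -1.82
Net displacement: -5.19 east, -0.63 north. Direction back to start is (5.19, 0.63): bearing = atan2(5.19, 0.63) mod 360° = 83.10° ≈ 083°.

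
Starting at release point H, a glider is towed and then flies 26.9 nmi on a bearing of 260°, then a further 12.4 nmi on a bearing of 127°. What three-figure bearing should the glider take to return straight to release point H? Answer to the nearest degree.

Leg 1 (260°, 26.9 nmi): east 26.9 sin 260° = -26.49, north 26.9 cos 260° = -4.67
Leg 2 (127°, 12.4 nmi): east 12.4 sin 127° = 9.90, north 12.4 cos 127° = -7.46
Net displacement: -16.59 east, -12.13 north. Direction back to start is (16.59, 12.13): bearing = atan2(16.59, 12.13) mod 360° = 53.82° ≈ 054°.

054°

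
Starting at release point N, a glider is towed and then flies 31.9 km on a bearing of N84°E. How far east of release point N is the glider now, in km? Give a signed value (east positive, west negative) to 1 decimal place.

Leg 1 (N84°E, 31.9 km): east 31.9 sin 84° = 31.73, north 31.9 cos 84° = 3.33
Net east component: 31.73 km.

31.7 km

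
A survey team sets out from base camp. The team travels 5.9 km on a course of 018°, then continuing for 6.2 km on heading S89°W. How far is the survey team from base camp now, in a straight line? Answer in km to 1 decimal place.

7.0 km

Leg 1 (018°, 5.9 km): east 5.9 sin 18° = 1.82, north 5.9 cos 18° = 5.61
Leg 2 (S89°W, 6.2 km): east 6.2 sin 269° = -6.20, north 6.2 cos 269° = -0.11
Net: -4.38 east, 5.50 north. Distance = √((-4.38)² + (5.50)²) = 7.031 km.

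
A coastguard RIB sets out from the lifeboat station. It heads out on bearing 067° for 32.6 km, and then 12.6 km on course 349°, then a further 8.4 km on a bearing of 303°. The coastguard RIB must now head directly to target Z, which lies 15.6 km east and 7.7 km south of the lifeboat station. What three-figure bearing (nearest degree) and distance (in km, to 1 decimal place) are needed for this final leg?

188°, 37.7 km

Leg 1 (067°, 32.6 km): east 32.6 sin 67° = 30.01, north 32.6 cos 67° = 12.74
Leg 2 (349°, 12.6 km): east 12.6 sin 349° = -2.40, north 12.6 cos 349° = 12.37
Leg 3 (303°, 8.4 km): east 8.4 sin 303° = -7.04, north 8.4 cos 303° = 4.57
Current position: (20.56, 29.68). Target: (15.6, -7.7). Remaining: Δeast = -4.96, Δnorth = -37.38.
Bearing = atan2(-4.96, -37.38) mod 360° = 187.56°; distance = √((-4.96)² + (-37.38)²) = 37.709 km.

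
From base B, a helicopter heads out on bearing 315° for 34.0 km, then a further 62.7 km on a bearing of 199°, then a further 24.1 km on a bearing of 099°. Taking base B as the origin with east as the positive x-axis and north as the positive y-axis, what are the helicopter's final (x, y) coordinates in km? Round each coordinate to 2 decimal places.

Leg 1 (315°, 34.0 km): east 34.0 sin 315° = -24.04, north 34.0 cos 315° = 24.04
Leg 2 (199°, 62.7 km): east 62.7 sin 199° = -20.41, north 62.7 cos 199° = -59.28
Leg 3 (099°, 24.1 km): east 24.1 sin 99° = 23.80, north 24.1 cos 99° = -3.77
Summing: -20.65 km east, -39.01 km north → (-20.65, -39.01).

(-20.65, -39.01)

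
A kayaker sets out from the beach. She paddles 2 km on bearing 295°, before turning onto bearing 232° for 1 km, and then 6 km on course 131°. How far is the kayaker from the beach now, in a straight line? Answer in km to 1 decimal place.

4.2 km

Leg 1 (295°, 2 km): east 2 sin 295° = -1.81, north 2 cos 295° = 0.85
Leg 2 (232°, 1 km): east 1 sin 232° = -0.79, north 1 cos 232° = -0.62
Leg 3 (131°, 6 km): east 6 sin 131° = 4.53, north 6 cos 131° = -3.94
Net: 1.93 east, -3.71 north. Distance = √((1.93)² + (-3.71)²) = 4.178 km.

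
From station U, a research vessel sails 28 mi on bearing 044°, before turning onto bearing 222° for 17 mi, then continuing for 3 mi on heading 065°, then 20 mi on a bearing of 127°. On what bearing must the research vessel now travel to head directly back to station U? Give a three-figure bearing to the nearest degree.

277°

Leg 1 (044°, 28 mi): east 28 sin 44° = 19.45, north 28 cos 44° = 20.14
Leg 2 (222°, 17 mi): east 17 sin 222° = -11.38, north 17 cos 222° = -12.63
Leg 3 (065°, 3 mi): east 3 sin 65° = 2.72, north 3 cos 65° = 1.27
Leg 4 (127°, 20 mi): east 20 sin 127° = 15.97, north 20 cos 127° = -12.04
Net displacement: 26.77 east, -3.26 north. Direction back to start is (-26.77, 3.26): bearing = atan2(-26.77, 3.26) mod 360° = 276.94° ≈ 277°.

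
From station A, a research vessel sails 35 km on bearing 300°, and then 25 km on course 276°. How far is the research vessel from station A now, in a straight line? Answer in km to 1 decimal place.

Leg 1 (300°, 35 km): east 35 sin 300° = -30.31, north 35 cos 300° = 17.50
Leg 2 (276°, 25 km): east 25 sin 276° = -24.86, north 25 cos 276° = 2.61
Net: -55.17 east, 20.11 north. Distance = √((-55.17)² + (20.11)²) = 58.726 km.

58.7 km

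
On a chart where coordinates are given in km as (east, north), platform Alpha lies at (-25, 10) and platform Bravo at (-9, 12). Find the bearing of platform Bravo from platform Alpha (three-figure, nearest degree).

083°

Δeast = -9 − -25 = 16.00; Δnorth = 12 − 10 = 2.00.
Bearing = atan2(Δeast, Δnorth) mod 360° = 82.87° ≈ 083°.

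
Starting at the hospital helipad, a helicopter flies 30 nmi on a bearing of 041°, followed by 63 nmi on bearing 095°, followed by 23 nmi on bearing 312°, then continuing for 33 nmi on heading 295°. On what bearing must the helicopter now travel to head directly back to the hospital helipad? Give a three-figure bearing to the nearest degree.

Leg 1 (041°, 30 nmi): east 30 sin 41° = 19.68, north 30 cos 41° = 22.64
Leg 2 (095°, 63 nmi): east 63 sin 95° = 62.76, north 63 cos 95° = -5.49
Leg 3 (312°, 23 nmi): east 23 sin 312° = -17.09, north 23 cos 312° = 15.39
Leg 4 (295°, 33 nmi): east 33 sin 295° = -29.91, north 33 cos 295° = 13.95
Net displacement: 35.44 east, 46.49 north. Direction back to start is (-35.44, -46.49): bearing = atan2(-35.44, -46.49) mod 360° = 217.32° ≈ 217°.

217°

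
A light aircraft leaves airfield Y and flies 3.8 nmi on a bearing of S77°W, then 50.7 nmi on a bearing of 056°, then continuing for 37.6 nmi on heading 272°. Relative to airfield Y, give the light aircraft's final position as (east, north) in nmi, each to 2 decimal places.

Leg 1 (S77°W, 3.8 nmi): east 3.8 sin 257° = -3.70, north 3.8 cos 257° = -0.85
Leg 2 (056°, 50.7 nmi): east 50.7 sin 56° = 42.03, north 50.7 cos 56° = 28.35
Leg 3 (272°, 37.6 nmi): east 37.6 sin 272° = -37.58, north 37.6 cos 272° = 1.31
Summing: 0.75 nmi east, 28.81 nmi north → (0.75, 28.81).

(0.75, 28.81)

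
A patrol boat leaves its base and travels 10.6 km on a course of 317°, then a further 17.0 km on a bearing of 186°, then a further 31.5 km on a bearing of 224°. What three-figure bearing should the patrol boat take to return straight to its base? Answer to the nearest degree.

044°

Leg 1 (317°, 10.6 km): east 10.6 sin 317° = -7.23, north 10.6 cos 317° = 7.75
Leg 2 (186°, 17.0 km): east 17.0 sin 186° = -1.78, north 17.0 cos 186° = -16.91
Leg 3 (224°, 31.5 km): east 31.5 sin 224° = -21.88, north 31.5 cos 224° = -22.66
Net displacement: -30.89 east, -31.81 north. Direction back to start is (30.89, 31.81): bearing = atan2(30.89, 31.81) mod 360° = 44.15° ≈ 044°.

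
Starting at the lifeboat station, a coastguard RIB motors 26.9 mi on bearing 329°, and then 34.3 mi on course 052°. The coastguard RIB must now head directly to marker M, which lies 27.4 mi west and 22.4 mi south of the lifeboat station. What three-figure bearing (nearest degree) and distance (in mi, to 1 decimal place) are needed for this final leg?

Leg 1 (329°, 26.9 mi): east 26.9 sin 329° = -13.85, north 26.9 cos 329° = 23.06
Leg 2 (052°, 34.3 mi): east 34.3 sin 52° = 27.03, north 34.3 cos 52° = 21.12
Current position: (13.17, 44.17). Target: (-27.4, -22.4). Remaining: Δeast = -40.57, Δnorth = -66.57.
Bearing = atan2(-40.57, -66.57) mod 360° = 211.36°; distance = √((-40.57)² + (-66.57)²) = 77.965 mi.

211°, 78.0 mi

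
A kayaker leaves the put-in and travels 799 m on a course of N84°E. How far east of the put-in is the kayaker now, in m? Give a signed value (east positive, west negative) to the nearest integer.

Leg 1 (N84°E, 799 m): east 799 sin 84° = 794.62, north 799 cos 84° = 83.52
Net east component: 794.62 m.

795 m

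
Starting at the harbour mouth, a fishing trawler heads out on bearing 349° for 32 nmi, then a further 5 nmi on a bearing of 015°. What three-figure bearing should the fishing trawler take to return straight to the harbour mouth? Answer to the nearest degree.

Leg 1 (349°, 32 nmi): east 32 sin 349° = -6.11, north 32 cos 349° = 31.41
Leg 2 (015°, 5 nmi): east 5 sin 15° = 1.29, north 5 cos 15° = 4.83
Net displacement: -4.81 east, 36.24 north. Direction back to start is (4.81, -36.24): bearing = atan2(4.81, -36.24) mod 360° = 172.44° ≈ 172°.

172°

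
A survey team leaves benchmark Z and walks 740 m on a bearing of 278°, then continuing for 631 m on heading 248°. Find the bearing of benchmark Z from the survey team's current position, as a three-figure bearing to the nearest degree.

084°

Leg 1 (278°, 740 m): east 740 sin 278° = -732.80, north 740 cos 278° = 102.99
Leg 2 (248°, 631 m): east 631 sin 248° = -585.05, north 631 cos 248° = -236.38
Net displacement: -1317.85 east, -133.39 north. Direction back to start is (1317.85, 133.39): bearing = atan2(1317.85, 133.39) mod 360° = 84.22° ≈ 084°.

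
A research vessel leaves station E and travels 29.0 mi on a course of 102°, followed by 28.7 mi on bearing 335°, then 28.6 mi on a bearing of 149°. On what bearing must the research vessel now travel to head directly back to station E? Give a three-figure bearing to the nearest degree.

278°

Leg 1 (102°, 29.0 mi): east 29.0 sin 102° = 28.37, north 29.0 cos 102° = -6.03
Leg 2 (335°, 28.7 mi): east 28.7 sin 335° = -12.13, north 28.7 cos 335° = 26.01
Leg 3 (149°, 28.6 mi): east 28.6 sin 149° = 14.73, north 28.6 cos 149° = -24.51
Net displacement: 30.97 east, -4.53 north. Direction back to start is (-30.97, 4.53): bearing = atan2(-30.97, 4.53) mod 360° = 278.33° ≈ 278°.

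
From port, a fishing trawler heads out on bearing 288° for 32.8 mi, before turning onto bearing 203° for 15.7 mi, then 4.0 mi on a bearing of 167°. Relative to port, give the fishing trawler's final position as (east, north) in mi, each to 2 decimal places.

Leg 1 (288°, 32.8 mi): east 32.8 sin 288° = -31.19, north 32.8 cos 288° = 10.14
Leg 2 (203°, 15.7 mi): east 15.7 sin 203° = -6.13, north 15.7 cos 203° = -14.45
Leg 3 (167°, 4.0 mi): east 4.0 sin 167° = 0.90, north 4.0 cos 167° = -3.90
Summing: -36.43 mi east, -8.21 mi north → (-36.43, -8.21).

(-36.43, -8.21)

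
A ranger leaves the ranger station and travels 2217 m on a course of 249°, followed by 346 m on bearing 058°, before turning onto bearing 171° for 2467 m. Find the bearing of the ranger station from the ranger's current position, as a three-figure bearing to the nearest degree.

Leg 1 (249°, 2217 m): east 2217 sin 249° = -2069.75, north 2217 cos 249° = -794.50
Leg 2 (058°, 346 m): east 346 sin 58° = 293.42, north 346 cos 58° = 183.35
Leg 3 (171°, 2467 m): east 2467 sin 171° = 385.92, north 2467 cos 171° = -2436.63
Net displacement: -1390.40 east, -3047.78 north. Direction back to start is (1390.40, 3047.78): bearing = atan2(1390.40, 3047.78) mod 360° = 24.52° ≈ 025°.

025°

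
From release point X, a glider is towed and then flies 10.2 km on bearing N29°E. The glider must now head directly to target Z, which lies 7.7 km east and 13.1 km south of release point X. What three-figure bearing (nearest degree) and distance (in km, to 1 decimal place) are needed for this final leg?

Leg 1 (N29°E, 10.2 km): east 10.2 sin 29° = 4.95, north 10.2 cos 29° = 8.92
Current position: (4.95, 8.92). Target: (7.7, -13.1). Remaining: Δeast = 2.75, Δnorth = -22.02.
Bearing = atan2(2.75, -22.02) mod 360° = 172.87°; distance = √((2.75)² + (-22.02)²) = 22.193 km.

173°, 22.2 km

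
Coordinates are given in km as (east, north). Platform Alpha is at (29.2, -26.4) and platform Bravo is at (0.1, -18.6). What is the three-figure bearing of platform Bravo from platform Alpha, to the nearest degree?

285°

Δeast = 0.1 − 29.2 = -29.10; Δnorth = -18.6 − -26.4 = 7.80.
Bearing = atan2(Δeast, Δnorth) mod 360° = 285.00° ≈ 285°.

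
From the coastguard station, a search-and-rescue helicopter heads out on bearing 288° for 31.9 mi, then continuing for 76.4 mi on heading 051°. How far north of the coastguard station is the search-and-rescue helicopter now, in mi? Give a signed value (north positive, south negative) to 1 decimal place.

Leg 1 (288°, 31.9 mi): east 31.9 sin 288° = -30.34, north 31.9 cos 288° = 9.86
Leg 2 (051°, 76.4 mi): east 76.4 sin 51° = 59.37, north 76.4 cos 51° = 48.08
Net north component: 57.94 mi.

57.9 mi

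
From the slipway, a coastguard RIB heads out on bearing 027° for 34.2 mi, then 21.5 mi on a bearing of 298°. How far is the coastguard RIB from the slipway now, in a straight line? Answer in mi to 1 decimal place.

40.7 mi

Leg 1 (027°, 34.2 mi): east 34.2 sin 27° = 15.53, north 34.2 cos 27° = 30.47
Leg 2 (298°, 21.5 mi): east 21.5 sin 298° = -18.98, north 21.5 cos 298° = 10.09
Net: -3.46 east, 40.57 north. Distance = √((-3.46)² + (40.57)²) = 40.713 mi.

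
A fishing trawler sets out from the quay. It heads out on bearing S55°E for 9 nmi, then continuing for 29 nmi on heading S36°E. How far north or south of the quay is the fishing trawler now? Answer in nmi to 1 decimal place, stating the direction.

28.6 nmi south

Leg 1 (S55°E, 9 nmi): east 9 sin 125° = 7.37, north 9 cos 125° = -5.16
Leg 2 (S36°E, 29 nmi): east 29 sin 144° = 17.05, north 29 cos 144° = -23.46
Net north component: -28.62 nmi.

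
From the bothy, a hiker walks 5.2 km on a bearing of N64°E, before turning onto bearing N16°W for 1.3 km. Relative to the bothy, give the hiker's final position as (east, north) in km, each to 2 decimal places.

Leg 1 (N64°E, 5.2 km): east 5.2 sin 64° = 4.67, north 5.2 cos 64° = 2.28
Leg 2 (N16°W, 1.3 km): east 1.3 sin 344° = -0.36, north 1.3 cos 344° = 1.25
Summing: 4.32 km east, 3.53 km north → (4.32, 3.53).

(4.32, 3.53)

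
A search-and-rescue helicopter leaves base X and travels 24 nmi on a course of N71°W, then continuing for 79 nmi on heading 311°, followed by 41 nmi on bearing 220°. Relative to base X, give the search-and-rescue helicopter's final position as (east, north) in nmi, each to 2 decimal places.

Leg 1 (N71°W, 24 nmi): east 24 sin 289° = -22.69, north 24 cos 289° = 7.81
Leg 2 (311°, 79 nmi): east 79 sin 311° = -59.62, north 79 cos 311° = 51.83
Leg 3 (220°, 41 nmi): east 41 sin 220° = -26.35, north 41 cos 220° = -31.41
Summing: -108.67 nmi east, 28.23 nmi north → (-108.67, 28.23).

(-108.67, 28.23)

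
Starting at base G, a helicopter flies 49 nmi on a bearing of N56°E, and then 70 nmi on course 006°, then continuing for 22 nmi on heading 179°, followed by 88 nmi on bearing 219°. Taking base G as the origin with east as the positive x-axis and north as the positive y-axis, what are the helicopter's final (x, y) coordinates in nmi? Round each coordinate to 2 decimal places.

(-7.06, 6.63)

Leg 1 (N56°E, 49 nmi): east 49 sin 56° = 40.62, north 49 cos 56° = 27.40
Leg 2 (006°, 70 nmi): east 70 sin 6° = 7.32, north 70 cos 6° = 69.62
Leg 3 (179°, 22 nmi): east 22 sin 179° = 0.38, north 22 cos 179° = -22.00
Leg 4 (219°, 88 nmi): east 88 sin 219° = -55.38, north 88 cos 219° = -68.39
Summing: -7.06 nmi east, 6.63 nmi north → (-7.06, 6.63).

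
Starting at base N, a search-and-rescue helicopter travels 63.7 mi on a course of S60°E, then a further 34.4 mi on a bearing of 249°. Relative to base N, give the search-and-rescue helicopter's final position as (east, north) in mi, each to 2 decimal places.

Leg 1 (S60°E, 63.7 mi): east 63.7 sin 120° = 55.17, north 63.7 cos 120° = -31.85
Leg 2 (249°, 34.4 mi): east 34.4 sin 249° = -32.12, north 34.4 cos 249° = -12.33
Summing: 23.05 mi east, -44.18 mi north → (23.05, -44.18).

(23.05, -44.18)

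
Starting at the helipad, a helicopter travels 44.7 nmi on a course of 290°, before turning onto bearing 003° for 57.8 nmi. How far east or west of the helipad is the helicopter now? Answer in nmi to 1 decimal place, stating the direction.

39.0 nmi west

Leg 1 (290°, 44.7 nmi): east 44.7 sin 290° = -42.00, north 44.7 cos 290° = 15.29
Leg 2 (003°, 57.8 nmi): east 57.8 sin 3° = 3.03, north 57.8 cos 3° = 57.72
Net east component: -38.98 nmi.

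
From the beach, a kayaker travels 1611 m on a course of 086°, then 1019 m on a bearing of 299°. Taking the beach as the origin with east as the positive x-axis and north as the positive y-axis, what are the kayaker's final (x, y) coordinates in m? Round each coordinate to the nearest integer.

Leg 1 (086°, 1611 m): east 1611 sin 86° = 1607.08, north 1611 cos 86° = 112.38
Leg 2 (299°, 1019 m): east 1019 sin 299° = -891.24, north 1019 cos 299° = 494.02
Summing: 715.84 m east, 606.40 m north → (716, 606).

(716, 606)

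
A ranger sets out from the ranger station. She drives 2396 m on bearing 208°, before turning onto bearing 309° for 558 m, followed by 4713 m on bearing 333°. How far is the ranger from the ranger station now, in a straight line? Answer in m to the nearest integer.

Leg 1 (208°, 2396 m): east 2396 sin 208° = -1124.85, north 2396 cos 208° = -2115.54
Leg 2 (309°, 558 m): east 558 sin 309° = -433.65, north 558 cos 309° = 351.16
Leg 3 (333°, 4713 m): east 4713 sin 333° = -2139.66, north 4713 cos 333° = 4199.31
Net: -3698.16 east, 2434.93 north. Distance = √((-3698.16)² + (2434.93)²) = 4427.784 m.

4428 m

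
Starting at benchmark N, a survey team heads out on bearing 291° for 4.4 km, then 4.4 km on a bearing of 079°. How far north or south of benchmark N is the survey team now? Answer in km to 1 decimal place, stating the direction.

2.4 km north

Leg 1 (291°, 4.4 km): east 4.4 sin 291° = -4.11, north 4.4 cos 291° = 1.58
Leg 2 (079°, 4.4 km): east 4.4 sin 79° = 4.32, north 4.4 cos 79° = 0.84
Net north component: 2.42 km.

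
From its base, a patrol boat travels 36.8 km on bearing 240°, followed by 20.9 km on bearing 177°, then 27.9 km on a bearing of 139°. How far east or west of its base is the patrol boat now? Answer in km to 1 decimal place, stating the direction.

12.5 km west

Leg 1 (240°, 36.8 km): east 36.8 sin 240° = -31.87, north 36.8 cos 240° = -18.40
Leg 2 (177°, 20.9 km): east 20.9 sin 177° = 1.09, north 20.9 cos 177° = -20.87
Leg 3 (139°, 27.9 km): east 27.9 sin 139° = 18.30, north 27.9 cos 139° = -21.06
Net east component: -12.47 km.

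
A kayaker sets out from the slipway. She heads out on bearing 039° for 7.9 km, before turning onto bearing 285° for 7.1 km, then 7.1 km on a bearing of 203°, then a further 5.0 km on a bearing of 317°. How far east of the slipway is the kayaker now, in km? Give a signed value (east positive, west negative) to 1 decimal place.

Leg 1 (039°, 7.9 km): east 7.9 sin 39° = 4.97, north 7.9 cos 39° = 6.14
Leg 2 (285°, 7.1 km): east 7.1 sin 285° = -6.86, north 7.1 cos 285° = 1.84
Leg 3 (203°, 7.1 km): east 7.1 sin 203° = -2.77, north 7.1 cos 203° = -6.54
Leg 4 (317°, 5.0 km): east 5.0 sin 317° = -3.41, north 5.0 cos 317° = 3.66
Net east component: -8.07 km.

-8.1 km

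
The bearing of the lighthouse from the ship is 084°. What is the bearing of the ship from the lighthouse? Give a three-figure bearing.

Back-bearing = 084° + 180° = 264°.

264°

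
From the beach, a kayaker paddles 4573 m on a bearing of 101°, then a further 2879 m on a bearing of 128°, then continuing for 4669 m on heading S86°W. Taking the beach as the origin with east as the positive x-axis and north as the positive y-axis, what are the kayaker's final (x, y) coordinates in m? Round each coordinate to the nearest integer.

Leg 1 (101°, 4573 m): east 4573 sin 101° = 4488.98, north 4573 cos 101° = -872.57
Leg 2 (128°, 2879 m): east 2879 sin 128° = 2268.68, north 2879 cos 128° = -1772.49
Leg 3 (S86°W, 4669 m): east 4669 sin 266° = -4657.63, north 4669 cos 266° = -325.69
Summing: 2100.04 m east, -2970.75 m north → (2100, -2971).

(2100, -2971)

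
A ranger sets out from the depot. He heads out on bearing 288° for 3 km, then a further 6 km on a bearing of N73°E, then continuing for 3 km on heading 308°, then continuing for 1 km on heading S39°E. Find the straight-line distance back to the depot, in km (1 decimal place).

3.9 km

Leg 1 (288°, 3 km): east 3 sin 288° = -2.85, north 3 cos 288° = 0.93
Leg 2 (N73°E, 6 km): east 6 sin 73° = 5.74, north 6 cos 73° = 1.75
Leg 3 (308°, 3 km): east 3 sin 308° = -2.36, north 3 cos 308° = 1.85
Leg 4 (S39°E, 1 km): east 1 sin 141° = 0.63, north 1 cos 141° = -0.78
Net: 1.15 east, 3.75 north. Distance = √((1.15)² + (3.75)²) = 3.923 km.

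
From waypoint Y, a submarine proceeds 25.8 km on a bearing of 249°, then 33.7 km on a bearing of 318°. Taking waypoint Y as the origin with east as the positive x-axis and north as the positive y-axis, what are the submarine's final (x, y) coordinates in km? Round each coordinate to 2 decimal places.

Leg 1 (249°, 25.8 km): east 25.8 sin 249° = -24.09, north 25.8 cos 249° = -9.25
Leg 2 (318°, 33.7 km): east 33.7 sin 318° = -22.55, north 33.7 cos 318° = 25.04
Summing: -46.64 km east, 15.80 km north → (-46.64, 15.80).

(-46.64, 15.80)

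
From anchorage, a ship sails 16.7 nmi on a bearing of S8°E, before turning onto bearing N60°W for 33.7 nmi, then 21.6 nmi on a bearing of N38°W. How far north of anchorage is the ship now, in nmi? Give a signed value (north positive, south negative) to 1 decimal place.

17.3 nmi

Leg 1 (S8°E, 16.7 nmi): east 16.7 sin 172° = 2.32, north 16.7 cos 172° = -16.54
Leg 2 (N60°W, 33.7 nmi): east 33.7 sin 300° = -29.19, north 33.7 cos 300° = 16.85
Leg 3 (N38°W, 21.6 nmi): east 21.6 sin 322° = -13.30, north 21.6 cos 322° = 17.02
Net north component: 17.33 nmi.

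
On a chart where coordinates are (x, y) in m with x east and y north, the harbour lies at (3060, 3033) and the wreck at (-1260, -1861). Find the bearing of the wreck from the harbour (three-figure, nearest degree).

221°

Δeast = -1260 − 3060 = -4320.00; Δnorth = -1861 − 3033 = -4894.00.
Bearing = atan2(Δeast, Δnorth) mod 360° = 221.44° ≈ 221°.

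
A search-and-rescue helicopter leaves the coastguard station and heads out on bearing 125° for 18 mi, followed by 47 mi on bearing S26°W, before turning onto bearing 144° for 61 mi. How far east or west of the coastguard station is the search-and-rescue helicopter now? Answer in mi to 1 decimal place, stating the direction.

30.0 mi east

Leg 1 (125°, 18 mi): east 18 sin 125° = 14.74, north 18 cos 125° = -10.32
Leg 2 (S26°W, 47 mi): east 47 sin 206° = -20.60, north 47 cos 206° = -42.24
Leg 3 (144°, 61 mi): east 61 sin 144° = 35.85, north 61 cos 144° = -49.35
Net east component: 30.00 mi.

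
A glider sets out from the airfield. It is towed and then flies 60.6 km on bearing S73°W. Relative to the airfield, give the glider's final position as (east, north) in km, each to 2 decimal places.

Leg 1 (S73°W, 60.6 km): east 60.6 sin 253° = -57.95, north 60.6 cos 253° = -17.72
Summing: -57.95 km east, -17.72 km north → (-57.95, -17.72).

(-57.95, -17.72)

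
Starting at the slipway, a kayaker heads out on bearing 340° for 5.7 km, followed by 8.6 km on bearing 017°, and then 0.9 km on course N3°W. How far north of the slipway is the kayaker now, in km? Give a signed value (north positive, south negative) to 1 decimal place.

14.5 km

Leg 1 (340°, 5.7 km): east 5.7 sin 340° = -1.95, north 5.7 cos 340° = 5.36
Leg 2 (017°, 8.6 km): east 8.6 sin 17° = 2.51, north 8.6 cos 17° = 8.22
Leg 3 (N3°W, 0.9 km): east 0.9 sin 357° = -0.05, north 0.9 cos 357° = 0.90
Net north component: 14.48 km.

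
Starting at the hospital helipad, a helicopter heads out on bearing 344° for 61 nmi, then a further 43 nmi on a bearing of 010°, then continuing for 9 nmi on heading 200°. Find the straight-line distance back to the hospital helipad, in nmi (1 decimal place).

Leg 1 (344°, 61 nmi): east 61 sin 344° = -16.81, north 61 cos 344° = 58.64
Leg 2 (010°, 43 nmi): east 43 sin 10° = 7.47, north 43 cos 10° = 42.35
Leg 3 (200°, 9 nmi): east 9 sin 200° = -3.08, north 9 cos 200° = -8.46
Net: -12.43 east, 92.53 north. Distance = √((-12.43)² + (92.53)²) = 93.357 nmi.

93.4 nmi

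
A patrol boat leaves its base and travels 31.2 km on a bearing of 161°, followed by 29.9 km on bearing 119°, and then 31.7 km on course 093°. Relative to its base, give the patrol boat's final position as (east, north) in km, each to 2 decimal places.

Leg 1 (161°, 31.2 km): east 31.2 sin 161° = 10.16, north 31.2 cos 161° = -29.50
Leg 2 (119°, 29.9 km): east 29.9 sin 119° = 26.15, north 29.9 cos 119° = -14.50
Leg 3 (093°, 31.7 km): east 31.7 sin 93° = 31.66, north 31.7 cos 93° = -1.66
Summing: 67.97 km east, -45.66 km north → (67.97, -45.66).

(67.97, -45.66)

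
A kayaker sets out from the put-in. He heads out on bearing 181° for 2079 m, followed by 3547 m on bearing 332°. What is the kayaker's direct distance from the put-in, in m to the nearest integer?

Leg 1 (181°, 2079 m): east 2079 sin 181° = -36.28, north 2079 cos 181° = -2078.68
Leg 2 (332°, 3547 m): east 3547 sin 332° = -1665.22, north 3547 cos 332° = 3131.82
Net: -1701.50 east, 1053.13 north. Distance = √((-1701.50)² + (1053.13)²) = 2001.046 m.

2001 m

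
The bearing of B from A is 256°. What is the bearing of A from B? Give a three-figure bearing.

Back-bearing = 256° − 180° = 076°.

076°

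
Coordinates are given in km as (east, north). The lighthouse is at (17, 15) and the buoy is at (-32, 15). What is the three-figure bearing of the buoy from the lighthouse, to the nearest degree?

Δeast = -32 − 17 = -49.00; Δnorth = 15 − 15 = 0.00.
Bearing = atan2(Δeast, Δnorth) mod 360° = 270.00° ≈ 270°.

270°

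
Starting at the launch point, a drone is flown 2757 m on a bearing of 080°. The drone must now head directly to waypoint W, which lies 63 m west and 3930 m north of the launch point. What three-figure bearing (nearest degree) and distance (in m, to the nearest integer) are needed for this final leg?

321°, 4430 m

Leg 1 (080°, 2757 m): east 2757 sin 80° = 2715.11, north 2757 cos 80° = 478.75
Current position: (2715.11, 478.75). Target: (-63, 3930). Remaining: Δeast = -2778.11, Δnorth = 3451.25.
Bearing = atan2(-2778.11, 3451.25) mod 360° = 321.17°; distance = √((-2778.11)² + (3451.25)²) = 4430.470 m.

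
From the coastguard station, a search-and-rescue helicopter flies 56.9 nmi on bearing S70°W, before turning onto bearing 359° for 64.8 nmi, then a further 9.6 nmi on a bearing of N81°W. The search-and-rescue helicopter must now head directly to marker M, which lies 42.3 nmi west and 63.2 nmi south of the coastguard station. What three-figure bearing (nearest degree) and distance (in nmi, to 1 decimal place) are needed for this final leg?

Leg 1 (S70°W, 56.9 nmi): east 56.9 sin 250° = -53.47, north 56.9 cos 250° = -19.46
Leg 2 (359°, 64.8 nmi): east 64.8 sin 359° = -1.13, north 64.8 cos 359° = 64.79
Leg 3 (N81°W, 9.6 nmi): east 9.6 sin 279° = -9.48, north 9.6 cos 279° = 1.50
Current position: (-64.08, 46.83). Target: (-42.3, -63.2). Remaining: Δeast = 21.78, Δnorth = -110.03.
Bearing = atan2(21.78, -110.03) mod 360° = 168.80°; distance = √((21.78)² + (-110.03)²) = 112.166 nmi.

169°, 112.2 nmi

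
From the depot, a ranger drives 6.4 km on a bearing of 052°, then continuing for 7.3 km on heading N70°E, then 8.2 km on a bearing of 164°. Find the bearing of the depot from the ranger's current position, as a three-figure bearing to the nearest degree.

Leg 1 (052°, 6.4 km): east 6.4 sin 52° = 5.04, north 6.4 cos 52° = 3.94
Leg 2 (N70°E, 7.3 km): east 7.3 sin 70° = 6.86, north 7.3 cos 70° = 2.50
Leg 3 (164°, 8.2 km): east 8.2 sin 164° = 2.26, north 8.2 cos 164° = -7.88
Net displacement: 14.16 east, -1.45 north. Direction back to start is (-14.16, 1.45): bearing = atan2(-14.16, 1.45) mod 360° = 275.83° ≈ 276°.

276°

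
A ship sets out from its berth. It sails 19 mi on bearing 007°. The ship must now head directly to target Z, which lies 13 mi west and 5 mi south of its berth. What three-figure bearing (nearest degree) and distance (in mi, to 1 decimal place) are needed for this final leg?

Leg 1 (007°, 19 mi): east 19 sin 7° = 2.32, north 19 cos 7° = 18.86
Current position: (2.32, 18.86). Target: (-13, -5). Remaining: Δeast = -15.32, Δnorth = -23.86.
Bearing = atan2(-15.32, -23.86) mod 360° = 212.70°; distance = √((-15.32)² + (-23.86)²) = 28.351 mi.

213°, 28.4 mi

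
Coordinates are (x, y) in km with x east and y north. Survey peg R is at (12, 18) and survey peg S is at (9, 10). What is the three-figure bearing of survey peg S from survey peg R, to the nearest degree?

201°

Δeast = 9 − 12 = -3.00; Δnorth = 10 − 18 = -8.00.
Bearing = atan2(Δeast, Δnorth) mod 360° = 200.56° ≈ 201°.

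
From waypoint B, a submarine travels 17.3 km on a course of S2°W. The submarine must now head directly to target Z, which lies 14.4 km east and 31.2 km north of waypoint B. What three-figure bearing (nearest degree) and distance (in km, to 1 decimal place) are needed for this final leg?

017°, 50.8 km

Leg 1 (S2°W, 17.3 km): east 17.3 sin 182° = -0.60, north 17.3 cos 182° = -17.29
Current position: (-0.60, -17.29). Target: (14.4, 31.2). Remaining: Δeast = 15.00, Δnorth = 48.49.
Bearing = atan2(15.00, 48.49) mod 360° = 17.19°; distance = √((15.00)² + (48.49)²) = 50.758 km.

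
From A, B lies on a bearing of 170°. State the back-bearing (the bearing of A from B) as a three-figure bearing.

350°

Back-bearing = 170° + 180° = 350°.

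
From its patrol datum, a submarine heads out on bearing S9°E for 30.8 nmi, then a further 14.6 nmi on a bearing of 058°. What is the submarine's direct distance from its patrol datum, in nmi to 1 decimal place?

Leg 1 (S9°E, 30.8 nmi): east 30.8 sin 171° = 4.82, north 30.8 cos 171° = -30.42
Leg 2 (058°, 14.6 nmi): east 14.6 sin 58° = 12.38, north 14.6 cos 58° = 7.74
Net: 17.20 east, -22.68 north. Distance = √((17.20)² + (-22.68)²) = 28.467 nmi.

28.5 nmi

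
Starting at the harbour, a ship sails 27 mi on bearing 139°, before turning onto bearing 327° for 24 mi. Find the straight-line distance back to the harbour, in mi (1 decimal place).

Leg 1 (139°, 27 mi): east 27 sin 139° = 17.71, north 27 cos 139° = -20.38
Leg 2 (327°, 24 mi): east 24 sin 327° = -13.07, north 24 cos 327° = 20.13
Net: 4.64 east, -0.25 north. Distance = √((4.64)² + (-0.25)²) = 4.649 mi.

4.6 mi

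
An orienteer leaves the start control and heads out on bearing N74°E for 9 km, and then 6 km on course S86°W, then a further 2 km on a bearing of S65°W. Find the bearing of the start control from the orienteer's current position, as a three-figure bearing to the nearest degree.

Leg 1 (N74°E, 9 km): east 9 sin 74° = 8.65, north 9 cos 74° = 2.48
Leg 2 (S86°W, 6 km): east 6 sin 266° = -5.99, north 6 cos 266° = -0.42
Leg 3 (S65°W, 2 km): east 2 sin 245° = -1.81, north 2 cos 245° = -0.85
Net displacement: 0.85 east, 1.22 north. Direction back to start is (-0.85, -1.22): bearing = atan2(-0.85, -1.22) mod 360° = 215.04° ≈ 215°.

215°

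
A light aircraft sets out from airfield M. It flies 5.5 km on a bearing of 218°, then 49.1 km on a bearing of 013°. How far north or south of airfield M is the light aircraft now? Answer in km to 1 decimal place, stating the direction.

Leg 1 (218°, 5.5 km): east 5.5 sin 218° = -3.39, north 5.5 cos 218° = -4.33
Leg 2 (013°, 49.1 km): east 49.1 sin 13° = 11.05, north 49.1 cos 13° = 47.84
Net north component: 43.51 km.

43.5 km north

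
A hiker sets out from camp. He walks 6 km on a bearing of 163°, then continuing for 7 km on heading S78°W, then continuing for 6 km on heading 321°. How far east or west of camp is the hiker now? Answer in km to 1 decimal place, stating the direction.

Leg 1 (163°, 6 km): east 6 sin 163° = 1.75, north 6 cos 163° = -5.74
Leg 2 (S78°W, 7 km): east 7 sin 258° = -6.85, north 7 cos 258° = -1.46
Leg 3 (321°, 6 km): east 6 sin 321° = -3.78, north 6 cos 321° = 4.66
Net east component: -8.87 km.

8.9 km west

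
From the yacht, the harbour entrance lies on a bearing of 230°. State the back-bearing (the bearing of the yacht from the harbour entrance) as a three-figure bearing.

Back-bearing = 230° − 180° = 050°.

050°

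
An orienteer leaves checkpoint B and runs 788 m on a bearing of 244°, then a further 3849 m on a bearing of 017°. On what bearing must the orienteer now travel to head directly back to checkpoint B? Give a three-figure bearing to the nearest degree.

Leg 1 (244°, 788 m): east 788 sin 244° = -708.25, north 788 cos 244° = -345.44
Leg 2 (017°, 3849 m): east 3849 sin 17° = 1125.34, north 3849 cos 17° = 3680.82
Net displacement: 417.09 east, 3335.38 north. Direction back to start is (-417.09, -3335.38): bearing = atan2(-417.09, -3335.38) mod 360° = 187.13° ≈ 187°.

187°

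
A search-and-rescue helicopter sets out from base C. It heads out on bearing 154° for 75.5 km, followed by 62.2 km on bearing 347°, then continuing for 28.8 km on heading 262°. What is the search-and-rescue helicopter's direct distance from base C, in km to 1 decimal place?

14.7 km

Leg 1 (154°, 75.5 km): east 75.5 sin 154° = 33.10, north 75.5 cos 154° = -67.86
Leg 2 (347°, 62.2 km): east 62.2 sin 347° = -13.99, north 62.2 cos 347° = 60.61
Leg 3 (262°, 28.8 km): east 28.8 sin 262° = -28.52, north 28.8 cos 262° = -4.01
Net: -9.41 east, -11.26 north. Distance = √((-9.41)² + (-11.26)²) = 14.678 km.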